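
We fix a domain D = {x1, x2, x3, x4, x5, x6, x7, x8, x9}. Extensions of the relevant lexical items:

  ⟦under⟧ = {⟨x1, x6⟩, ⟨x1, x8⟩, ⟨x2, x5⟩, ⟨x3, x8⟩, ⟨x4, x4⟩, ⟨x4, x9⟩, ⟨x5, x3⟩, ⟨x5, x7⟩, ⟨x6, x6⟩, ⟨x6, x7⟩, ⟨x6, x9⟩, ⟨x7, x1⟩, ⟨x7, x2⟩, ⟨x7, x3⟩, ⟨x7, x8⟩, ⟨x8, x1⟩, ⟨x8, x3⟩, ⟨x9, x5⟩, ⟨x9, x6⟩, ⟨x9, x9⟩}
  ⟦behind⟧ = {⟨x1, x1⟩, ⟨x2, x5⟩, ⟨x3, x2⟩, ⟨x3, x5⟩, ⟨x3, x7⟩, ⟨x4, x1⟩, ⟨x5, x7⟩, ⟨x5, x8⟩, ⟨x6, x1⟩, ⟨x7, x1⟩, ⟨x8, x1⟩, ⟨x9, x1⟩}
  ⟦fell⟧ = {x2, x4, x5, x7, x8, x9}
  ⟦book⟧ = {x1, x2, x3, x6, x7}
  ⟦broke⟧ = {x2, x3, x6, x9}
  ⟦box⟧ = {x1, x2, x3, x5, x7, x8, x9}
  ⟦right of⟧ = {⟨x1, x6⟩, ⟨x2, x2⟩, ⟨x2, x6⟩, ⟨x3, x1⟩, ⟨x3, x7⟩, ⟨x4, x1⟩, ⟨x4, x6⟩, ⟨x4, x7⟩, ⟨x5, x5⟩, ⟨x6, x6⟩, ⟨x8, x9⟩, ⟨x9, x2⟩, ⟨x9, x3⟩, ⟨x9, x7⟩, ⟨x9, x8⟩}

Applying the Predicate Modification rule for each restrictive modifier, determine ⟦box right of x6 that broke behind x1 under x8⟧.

{}

⟦right of x6⟧ = {x : ⟨x, x6⟩ ∈ ⟦right of⟧} = {x1, x2, x4, x6}
⟦that broke⟧ = ⟦broke⟧ = {x2, x3, x6, x9}
⟦behind x1⟧ = {x : ⟨x, x1⟩ ∈ ⟦behind⟧} = {x1, x4, x6, x7, x8, x9}
⟦under x8⟧ = {x : ⟨x, x8⟩ ∈ ⟦under⟧} = {x1, x3, x7}
⟦box⟧ = {x1, x2, x3, x5, x7, x8, x9}
… ∩ ⟦right of x6⟧ = {x1, x2, x3, x5, x7, x8, x9} ∩ {x1, x2, x4, x6} = {x1, x2}
… ∩ ⟦that broke⟧ = {x1, x2} ∩ {x2, x3, x6, x9} = {x2}
… ∩ ⟦behind x1⟧ = {x2} ∩ {x1, x4, x6, x7, x8, x9} = ∅
… ∩ ⟦under x8⟧ = ∅ ∩ {x1, x3, x7} = ∅
So ⟦box right of x6 that broke behind x1 under x8⟧ = {}.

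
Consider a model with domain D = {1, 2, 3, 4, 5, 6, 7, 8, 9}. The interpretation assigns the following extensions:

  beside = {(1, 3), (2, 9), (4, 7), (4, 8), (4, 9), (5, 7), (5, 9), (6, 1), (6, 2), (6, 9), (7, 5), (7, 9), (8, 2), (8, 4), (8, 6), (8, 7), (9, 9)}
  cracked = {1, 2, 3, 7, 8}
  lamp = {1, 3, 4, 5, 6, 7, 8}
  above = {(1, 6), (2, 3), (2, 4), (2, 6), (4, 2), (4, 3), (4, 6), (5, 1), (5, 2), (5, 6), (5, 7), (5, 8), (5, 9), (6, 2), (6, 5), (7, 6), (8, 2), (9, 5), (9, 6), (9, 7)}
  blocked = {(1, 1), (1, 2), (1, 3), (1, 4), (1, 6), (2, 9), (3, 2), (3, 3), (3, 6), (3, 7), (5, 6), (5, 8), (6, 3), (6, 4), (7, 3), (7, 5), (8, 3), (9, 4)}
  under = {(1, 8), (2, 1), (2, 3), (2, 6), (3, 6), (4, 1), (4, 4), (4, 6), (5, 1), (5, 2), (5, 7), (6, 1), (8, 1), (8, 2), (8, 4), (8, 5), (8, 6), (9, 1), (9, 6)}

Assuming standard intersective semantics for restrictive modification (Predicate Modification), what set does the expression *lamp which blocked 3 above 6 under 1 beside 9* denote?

⟦which blocked 3⟧ = {x : ⟨x, 3⟩ ∈ ⟦blocked⟧} = {1, 3, 6, 7, 8}
⟦above 6⟧ = {x : ⟨x, 6⟩ ∈ ⟦above⟧} = {1, 2, 4, 5, 7, 9}
⟦under 1⟧ = {x : ⟨x, 1⟩ ∈ ⟦under⟧} = {2, 4, 5, 6, 8, 9}
⟦beside 9⟧ = {x : ⟨x, 9⟩ ∈ ⟦beside⟧} = {2, 4, 5, 6, 7, 9}
⟦lamp⟧ = {1, 3, 4, 5, 6, 7, 8}
… ∩ ⟦which blocked 3⟧ = {1, 3, 4, 5, 6, 7, 8} ∩ {1, 3, 6, 7, 8} = {1, 3, 6, 7, 8}
… ∩ ⟦above 6⟧ = {1, 3, 6, 7, 8} ∩ {1, 2, 4, 5, 7, 9} = {1, 7}
… ∩ ⟦under 1⟧ = {1, 7} ∩ {2, 4, 5, 6, 8, 9} = ∅
… ∩ ⟦beside 9⟧ = ∅ ∩ {2, 4, 5, 6, 7, 9} = ∅
So ⟦lamp which blocked 3 above 6 under 1 beside 9⟧ = ∅.

∅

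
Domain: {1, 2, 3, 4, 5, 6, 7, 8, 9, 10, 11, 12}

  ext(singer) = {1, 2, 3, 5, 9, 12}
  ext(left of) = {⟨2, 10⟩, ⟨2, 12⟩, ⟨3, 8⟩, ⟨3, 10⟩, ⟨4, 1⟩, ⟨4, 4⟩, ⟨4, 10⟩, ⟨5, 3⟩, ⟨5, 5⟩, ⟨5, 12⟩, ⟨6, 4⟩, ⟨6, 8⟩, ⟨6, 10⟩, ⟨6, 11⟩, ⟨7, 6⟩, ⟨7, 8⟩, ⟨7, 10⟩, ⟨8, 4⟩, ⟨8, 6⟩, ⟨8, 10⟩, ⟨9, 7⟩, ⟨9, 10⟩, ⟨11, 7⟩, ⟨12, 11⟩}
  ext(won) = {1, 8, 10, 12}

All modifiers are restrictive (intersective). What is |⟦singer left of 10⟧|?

3

⟦left of 10⟧ = {x : ⟨x, 10⟩ ∈ ⟦left of⟧} = {2, 3, 4, 6, 7, 8, 9}
⟦singer⟧ = {1, 2, 3, 5, 9, 12}
… ∩ ⟦left of 10⟧ = {1, 2, 3, 5, 9, 12} ∩ {2, 3, 4, 6, 7, 8, 9} = {2, 3, 9}
⟦singer left of 10⟧ = {2, 3, 9}, so the cardinality is 3.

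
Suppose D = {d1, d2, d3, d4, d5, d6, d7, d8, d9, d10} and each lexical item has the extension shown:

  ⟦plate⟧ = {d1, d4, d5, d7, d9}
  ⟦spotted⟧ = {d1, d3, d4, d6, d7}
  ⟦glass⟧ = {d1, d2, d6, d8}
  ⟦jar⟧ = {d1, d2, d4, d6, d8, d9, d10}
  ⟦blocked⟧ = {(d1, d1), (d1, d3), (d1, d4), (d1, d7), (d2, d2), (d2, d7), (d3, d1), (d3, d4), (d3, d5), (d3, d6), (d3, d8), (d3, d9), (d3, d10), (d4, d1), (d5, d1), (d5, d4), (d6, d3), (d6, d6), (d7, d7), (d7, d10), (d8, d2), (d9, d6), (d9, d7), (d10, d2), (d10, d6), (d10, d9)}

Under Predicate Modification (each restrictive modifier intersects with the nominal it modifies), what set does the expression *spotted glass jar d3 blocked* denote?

{d1, d6}

⟦d3 blocked⟧ = {x : ⟨d3, x⟩ ∈ ⟦blocked⟧} = {d1, d4, d5, d6, d8, d9, d10}
⟦jar⟧ = {d1, d2, d4, d6, d8, d9, d10}
… ∩ ⟦d3 blocked⟧ = {d1, d2, d4, d6, d8, d9, d10} ∩ {d1, d4, d5, d6, d8, d9, d10} = {d1, d4, d6, d8, d9, d10}
… ∩ ⟦spotted⟧ = {d1, d4, d6, d8, d9, d10} ∩ {d1, d3, d4, d6, d7} = {d1, d4, d6}
… ∩ ⟦glass⟧ = {d1, d4, d6} ∩ {d1, d2, d6, d8} = {d1, d6}
So ⟦spotted glass jar d3 blocked⟧ = {d1, d6}.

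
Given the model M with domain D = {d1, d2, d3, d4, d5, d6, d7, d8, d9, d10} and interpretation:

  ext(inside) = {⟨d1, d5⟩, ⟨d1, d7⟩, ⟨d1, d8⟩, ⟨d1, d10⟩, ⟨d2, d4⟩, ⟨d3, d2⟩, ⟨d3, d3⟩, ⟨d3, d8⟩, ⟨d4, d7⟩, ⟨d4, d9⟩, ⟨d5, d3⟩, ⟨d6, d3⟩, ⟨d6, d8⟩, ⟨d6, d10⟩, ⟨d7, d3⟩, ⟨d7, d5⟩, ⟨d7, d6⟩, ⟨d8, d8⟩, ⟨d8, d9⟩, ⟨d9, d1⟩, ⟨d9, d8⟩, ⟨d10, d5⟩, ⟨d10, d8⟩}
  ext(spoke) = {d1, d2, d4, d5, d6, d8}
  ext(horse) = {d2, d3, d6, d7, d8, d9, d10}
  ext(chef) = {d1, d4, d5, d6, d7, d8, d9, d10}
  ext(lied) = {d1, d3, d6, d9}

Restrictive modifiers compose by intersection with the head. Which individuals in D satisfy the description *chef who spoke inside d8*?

⟦who spoke⟧ = ⟦spoke⟧ = {d1, d2, d4, d5, d6, d8}
⟦inside d8⟧ = {x : ⟨x, d8⟩ ∈ ⟦inside⟧} = {d1, d3, d6, d8, d9, d10}
⟦chef⟧ = {d1, d4, d5, d6, d7, d8, d9, d10}
… ∩ ⟦who spoke⟧ = {d1, d4, d5, d6, d7, d8, d9, d10} ∩ {d1, d2, d4, d5, d6, d8} = {d1, d4, d5, d6, d8}
… ∩ ⟦inside d8⟧ = {d1, d4, d5, d6, d8} ∩ {d1, d3, d6, d8, d9, d10} = {d1, d6, d8}
So ⟦chef who spoke inside d8⟧ = {d1, d6, d8}.

{d1, d6, d8}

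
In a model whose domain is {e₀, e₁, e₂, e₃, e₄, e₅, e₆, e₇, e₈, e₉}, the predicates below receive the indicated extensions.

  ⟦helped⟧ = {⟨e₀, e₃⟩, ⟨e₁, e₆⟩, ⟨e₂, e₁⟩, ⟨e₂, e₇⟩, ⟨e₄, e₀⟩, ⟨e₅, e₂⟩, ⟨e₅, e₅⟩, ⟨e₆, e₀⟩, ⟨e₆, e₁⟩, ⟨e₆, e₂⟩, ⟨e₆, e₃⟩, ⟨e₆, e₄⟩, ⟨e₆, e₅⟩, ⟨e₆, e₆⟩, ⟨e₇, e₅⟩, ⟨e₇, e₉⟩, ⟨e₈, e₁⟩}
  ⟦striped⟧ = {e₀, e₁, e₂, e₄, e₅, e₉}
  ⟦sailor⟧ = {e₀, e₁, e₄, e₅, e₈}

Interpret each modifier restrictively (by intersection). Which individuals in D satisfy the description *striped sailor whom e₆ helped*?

⟦whom e₆ helped⟧ = {x : ⟨e₆, x⟩ ∈ ⟦helped⟧} = {e₀, e₁, e₂, e₃, e₄, e₅, e₆}
⟦sailor⟧ = {e₀, e₁, e₄, e₅, e₈}
… ∩ ⟦whom e₆ helped⟧ = {e₀, e₁, e₄, e₅, e₈} ∩ {e₀, e₁, e₂, e₃, e₄, e₅, e₆} = {e₀, e₁, e₄, e₅}
… ∩ ⟦striped⟧ = {e₀, e₁, e₄, e₅} ∩ {e₀, e₁, e₂, e₄, e₅, e₉} = {e₀, e₁, e₄, e₅}
So ⟦striped sailor whom e₆ helped⟧ = {e₀, e₁, e₄, e₅}.

{e₀, e₁, e₄, e₅}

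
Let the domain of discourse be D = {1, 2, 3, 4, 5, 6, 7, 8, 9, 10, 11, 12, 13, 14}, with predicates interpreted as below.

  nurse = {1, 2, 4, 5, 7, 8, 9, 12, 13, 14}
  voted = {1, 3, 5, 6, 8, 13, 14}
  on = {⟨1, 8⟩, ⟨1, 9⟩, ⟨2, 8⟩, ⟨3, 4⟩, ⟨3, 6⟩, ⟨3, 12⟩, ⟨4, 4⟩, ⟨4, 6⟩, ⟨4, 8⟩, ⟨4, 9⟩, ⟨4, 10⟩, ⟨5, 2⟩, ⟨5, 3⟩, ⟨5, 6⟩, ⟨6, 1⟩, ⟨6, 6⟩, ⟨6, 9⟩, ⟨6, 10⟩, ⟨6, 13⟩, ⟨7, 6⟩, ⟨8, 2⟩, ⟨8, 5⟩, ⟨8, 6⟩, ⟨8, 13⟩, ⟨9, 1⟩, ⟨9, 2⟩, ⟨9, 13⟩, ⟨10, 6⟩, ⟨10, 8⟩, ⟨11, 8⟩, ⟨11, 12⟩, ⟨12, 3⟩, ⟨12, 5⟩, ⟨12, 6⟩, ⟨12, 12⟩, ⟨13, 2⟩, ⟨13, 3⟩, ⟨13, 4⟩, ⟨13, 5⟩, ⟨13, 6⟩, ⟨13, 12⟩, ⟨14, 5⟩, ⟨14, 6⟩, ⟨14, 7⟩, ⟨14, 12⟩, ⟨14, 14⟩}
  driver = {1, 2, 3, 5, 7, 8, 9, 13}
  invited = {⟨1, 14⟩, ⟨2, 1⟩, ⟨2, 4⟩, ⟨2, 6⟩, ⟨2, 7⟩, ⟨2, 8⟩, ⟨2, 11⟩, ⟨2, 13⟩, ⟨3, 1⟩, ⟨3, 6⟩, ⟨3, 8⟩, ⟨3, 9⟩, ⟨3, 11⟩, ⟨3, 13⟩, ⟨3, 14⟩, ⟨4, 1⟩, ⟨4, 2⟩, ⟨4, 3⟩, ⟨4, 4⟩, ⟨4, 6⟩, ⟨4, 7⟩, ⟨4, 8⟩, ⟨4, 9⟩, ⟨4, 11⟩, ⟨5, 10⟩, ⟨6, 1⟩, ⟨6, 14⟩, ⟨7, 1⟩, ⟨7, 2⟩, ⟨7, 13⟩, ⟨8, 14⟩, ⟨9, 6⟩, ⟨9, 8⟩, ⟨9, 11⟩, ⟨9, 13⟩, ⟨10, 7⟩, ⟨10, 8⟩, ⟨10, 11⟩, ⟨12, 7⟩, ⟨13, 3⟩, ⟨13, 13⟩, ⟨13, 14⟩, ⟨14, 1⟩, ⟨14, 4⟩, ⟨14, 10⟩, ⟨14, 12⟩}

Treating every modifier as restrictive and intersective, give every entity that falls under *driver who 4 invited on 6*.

{3, 7, 8}

⟦who 4 invited⟧ = {x : ⟨4, x⟩ ∈ ⟦invited⟧} = {1, 2, 3, 4, 6, 7, 8, 9, 11}
⟦on 6⟧ = {x : ⟨x, 6⟩ ∈ ⟦on⟧} = {3, 4, 5, 6, 7, 8, 10, 12, 13, 14}
⟦driver⟧ = {1, 2, 3, 5, 7, 8, 9, 13}
… ∩ ⟦who 4 invited⟧ = {1, 2, 3, 5, 7, 8, 9, 13} ∩ {1, 2, 3, 4, 6, 7, 8, 9, 11} = {1, 2, 3, 7, 8, 9}
… ∩ ⟦on 6⟧ = {1, 2, 3, 7, 8, 9} ∩ {3, 4, 5, 6, 7, 8, 10, 12, 13, 14} = {3, 7, 8}
So ⟦driver who 4 invited on 6⟧ = {3, 7, 8}.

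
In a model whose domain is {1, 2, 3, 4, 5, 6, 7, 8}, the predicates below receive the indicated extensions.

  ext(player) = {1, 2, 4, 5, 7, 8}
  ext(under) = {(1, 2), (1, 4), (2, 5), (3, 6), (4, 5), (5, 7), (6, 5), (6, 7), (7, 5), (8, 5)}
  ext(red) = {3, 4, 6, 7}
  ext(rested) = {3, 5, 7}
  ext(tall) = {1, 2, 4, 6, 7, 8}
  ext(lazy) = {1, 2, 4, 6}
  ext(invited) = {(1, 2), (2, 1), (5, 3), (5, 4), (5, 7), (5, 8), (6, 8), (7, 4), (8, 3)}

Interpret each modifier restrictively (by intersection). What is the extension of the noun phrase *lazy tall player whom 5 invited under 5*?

⟦whom 5 invited⟧ = {x : ⟨5, x⟩ ∈ ⟦invited⟧} = {3, 4, 7, 8}
⟦under 5⟧ = {x : ⟨x, 5⟩ ∈ ⟦under⟧} = {2, 4, 6, 7, 8}
⟦player⟧ = {1, 2, 4, 5, 7, 8}
… ∩ ⟦whom 5 invited⟧ = {1, 2, 4, 5, 7, 8} ∩ {3, 4, 7, 8} = {4, 7, 8}
… ∩ ⟦under 5⟧ = {4, 7, 8} ∩ {2, 4, 6, 7, 8} = {4, 7, 8}
… ∩ ⟦lazy⟧ = {4, 7, 8} ∩ {1, 2, 4, 6} = {4}
… ∩ ⟦tall⟧ = {4} ∩ {1, 2, 4, 6, 7, 8} = {4}
So ⟦lazy tall player whom 5 invited under 5⟧ = {4}.

{4}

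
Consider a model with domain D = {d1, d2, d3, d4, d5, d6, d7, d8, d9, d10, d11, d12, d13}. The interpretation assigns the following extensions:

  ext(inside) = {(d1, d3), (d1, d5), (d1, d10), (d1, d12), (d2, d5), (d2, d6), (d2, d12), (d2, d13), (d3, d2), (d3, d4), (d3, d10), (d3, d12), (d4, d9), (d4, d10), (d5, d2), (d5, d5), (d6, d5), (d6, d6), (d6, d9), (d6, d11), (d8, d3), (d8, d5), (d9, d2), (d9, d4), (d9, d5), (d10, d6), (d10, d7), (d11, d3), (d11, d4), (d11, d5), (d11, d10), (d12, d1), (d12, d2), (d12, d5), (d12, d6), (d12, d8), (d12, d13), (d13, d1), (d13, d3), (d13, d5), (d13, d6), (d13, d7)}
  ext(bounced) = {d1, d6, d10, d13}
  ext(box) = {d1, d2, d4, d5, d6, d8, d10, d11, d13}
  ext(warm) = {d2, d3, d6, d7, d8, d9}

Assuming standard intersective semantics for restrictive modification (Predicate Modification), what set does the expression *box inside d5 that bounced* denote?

⟦inside d5⟧ = {x : ⟨x, d5⟩ ∈ ⟦inside⟧} = {d1, d2, d5, d6, d8, d9, d11, d12, d13}
⟦that bounced⟧ = ⟦bounced⟧ = {d1, d6, d10, d13}
⟦box⟧ = {d1, d2, d4, d5, d6, d8, d10, d11, d13}
… ∩ ⟦inside d5⟧ = {d1, d2, d4, d5, d6, d8, d10, d11, d13} ∩ {d1, d2, d5, d6, d8, d9, d11, d12, d13} = {d1, d2, d5, d6, d8, d11, d13}
… ∩ ⟦that bounced⟧ = {d1, d2, d5, d6, d8, d11, d13} ∩ {d1, d6, d10, d13} = {d1, d6, d13}
So ⟦box inside d5 that bounced⟧ = {d1, d6, d13}.

{d1, d6, d13}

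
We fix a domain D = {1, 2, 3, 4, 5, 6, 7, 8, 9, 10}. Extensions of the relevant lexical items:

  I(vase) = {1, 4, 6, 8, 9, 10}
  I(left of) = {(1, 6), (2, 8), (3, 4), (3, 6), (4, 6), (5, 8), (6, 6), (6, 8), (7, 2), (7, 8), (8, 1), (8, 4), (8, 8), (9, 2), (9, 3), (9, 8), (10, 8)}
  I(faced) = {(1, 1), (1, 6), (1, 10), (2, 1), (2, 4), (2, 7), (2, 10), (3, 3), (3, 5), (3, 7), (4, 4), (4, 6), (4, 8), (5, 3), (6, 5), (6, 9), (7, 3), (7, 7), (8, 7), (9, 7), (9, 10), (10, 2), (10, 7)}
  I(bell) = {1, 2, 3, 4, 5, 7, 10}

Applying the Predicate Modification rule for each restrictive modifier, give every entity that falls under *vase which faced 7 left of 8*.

{8, 9, 10}

⟦which faced 7⟧ = {x : ⟨x, 7⟩ ∈ ⟦faced⟧} = {2, 3, 7, 8, 9, 10}
⟦left of 8⟧ = {x : ⟨x, 8⟩ ∈ ⟦left of⟧} = {2, 5, 6, 7, 8, 9, 10}
⟦vase⟧ = {1, 4, 6, 8, 9, 10}
… ∩ ⟦which faced 7⟧ = {1, 4, 6, 8, 9, 10} ∩ {2, 3, 7, 8, 9, 10} = {8, 9, 10}
… ∩ ⟦left of 8⟧ = {8, 9, 10} ∩ {2, 5, 6, 7, 8, 9, 10} = {8, 9, 10}
So ⟦vase which faced 7 left of 8⟧ = {8, 9, 10}.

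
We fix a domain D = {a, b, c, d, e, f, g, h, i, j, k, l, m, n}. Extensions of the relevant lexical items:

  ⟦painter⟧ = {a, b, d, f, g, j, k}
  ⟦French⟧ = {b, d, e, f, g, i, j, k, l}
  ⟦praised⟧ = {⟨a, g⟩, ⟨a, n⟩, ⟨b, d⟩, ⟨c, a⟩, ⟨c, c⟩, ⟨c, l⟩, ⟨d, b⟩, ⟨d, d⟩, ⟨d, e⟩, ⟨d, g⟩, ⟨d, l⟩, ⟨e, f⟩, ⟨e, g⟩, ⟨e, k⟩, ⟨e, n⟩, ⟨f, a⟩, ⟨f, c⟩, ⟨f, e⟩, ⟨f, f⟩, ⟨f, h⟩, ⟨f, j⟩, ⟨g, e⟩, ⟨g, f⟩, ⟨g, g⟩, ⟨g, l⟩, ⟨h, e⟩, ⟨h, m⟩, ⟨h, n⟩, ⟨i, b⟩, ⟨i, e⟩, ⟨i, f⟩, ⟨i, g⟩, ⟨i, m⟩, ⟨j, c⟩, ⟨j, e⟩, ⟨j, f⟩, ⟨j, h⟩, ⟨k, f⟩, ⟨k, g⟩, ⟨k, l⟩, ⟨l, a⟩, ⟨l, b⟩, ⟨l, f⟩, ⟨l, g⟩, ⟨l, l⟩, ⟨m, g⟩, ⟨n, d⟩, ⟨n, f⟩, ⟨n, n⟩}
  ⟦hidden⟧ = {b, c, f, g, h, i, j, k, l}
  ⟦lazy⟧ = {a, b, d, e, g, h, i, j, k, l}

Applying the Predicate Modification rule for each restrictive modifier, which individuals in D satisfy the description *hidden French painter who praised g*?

⟦who praised g⟧ = {x : ⟨x, g⟩ ∈ ⟦praised⟧} = {a, d, e, g, i, k, l, m}
⟦painter⟧ = {a, b, d, f, g, j, k}
… ∩ ⟦who praised g⟧ = {a, b, d, f, g, j, k} ∩ {a, d, e, g, i, k, l, m} = {a, d, g, k}
… ∩ ⟦hidden⟧ = {a, d, g, k} ∩ {b, c, f, g, h, i, j, k, l} = {g, k}
… ∩ ⟦French⟧ = {g, k} ∩ {b, d, e, f, g, i, j, k, l} = {g, k}
So ⟦hidden French painter who praised g⟧ = {g, k}.

{g, k}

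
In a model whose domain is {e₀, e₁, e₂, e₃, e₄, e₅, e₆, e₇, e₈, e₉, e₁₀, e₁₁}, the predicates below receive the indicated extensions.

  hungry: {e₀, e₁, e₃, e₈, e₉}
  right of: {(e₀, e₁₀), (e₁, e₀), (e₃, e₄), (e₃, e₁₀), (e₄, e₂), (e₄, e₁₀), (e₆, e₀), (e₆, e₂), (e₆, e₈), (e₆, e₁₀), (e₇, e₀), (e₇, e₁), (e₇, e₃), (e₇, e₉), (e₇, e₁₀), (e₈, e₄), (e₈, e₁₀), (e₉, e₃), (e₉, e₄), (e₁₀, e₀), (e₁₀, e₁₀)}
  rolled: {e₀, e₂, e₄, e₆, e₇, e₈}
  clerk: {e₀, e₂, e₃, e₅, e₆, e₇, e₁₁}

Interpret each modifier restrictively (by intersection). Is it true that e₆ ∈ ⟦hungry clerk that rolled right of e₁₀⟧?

⟦that rolled⟧ = ⟦rolled⟧ = {e₀, e₂, e₄, e₆, e₇, e₈}
⟦right of e₁₀⟧ = {x : ⟨x, e₁₀⟩ ∈ ⟦right of⟧} = {e₀, e₃, e₄, e₆, e₇, e₈, e₁₀}
⟦clerk⟧ = {e₀, e₂, e₃, e₅, e₆, e₇, e₁₁}
… ∩ ⟦that rolled⟧ = {e₀, e₂, e₃, e₅, e₆, e₇, e₁₁} ∩ {e₀, e₂, e₄, e₆, e₇, e₈} = {e₀, e₂, e₆, e₇}
… ∩ ⟦right of e₁₀⟧ = {e₀, e₂, e₆, e₇} ∩ {e₀, e₃, e₄, e₆, e₇, e₈, e₁₀} = {e₀, e₆, e₇}
… ∩ ⟦hungry⟧ = {e₀, e₆, e₇} ∩ {e₀, e₁, e₃, e₈, e₉} = {e₀}
⟦hungry clerk that rolled right of e₁₀⟧ = {e₀}; e₆ ∉ this set.

no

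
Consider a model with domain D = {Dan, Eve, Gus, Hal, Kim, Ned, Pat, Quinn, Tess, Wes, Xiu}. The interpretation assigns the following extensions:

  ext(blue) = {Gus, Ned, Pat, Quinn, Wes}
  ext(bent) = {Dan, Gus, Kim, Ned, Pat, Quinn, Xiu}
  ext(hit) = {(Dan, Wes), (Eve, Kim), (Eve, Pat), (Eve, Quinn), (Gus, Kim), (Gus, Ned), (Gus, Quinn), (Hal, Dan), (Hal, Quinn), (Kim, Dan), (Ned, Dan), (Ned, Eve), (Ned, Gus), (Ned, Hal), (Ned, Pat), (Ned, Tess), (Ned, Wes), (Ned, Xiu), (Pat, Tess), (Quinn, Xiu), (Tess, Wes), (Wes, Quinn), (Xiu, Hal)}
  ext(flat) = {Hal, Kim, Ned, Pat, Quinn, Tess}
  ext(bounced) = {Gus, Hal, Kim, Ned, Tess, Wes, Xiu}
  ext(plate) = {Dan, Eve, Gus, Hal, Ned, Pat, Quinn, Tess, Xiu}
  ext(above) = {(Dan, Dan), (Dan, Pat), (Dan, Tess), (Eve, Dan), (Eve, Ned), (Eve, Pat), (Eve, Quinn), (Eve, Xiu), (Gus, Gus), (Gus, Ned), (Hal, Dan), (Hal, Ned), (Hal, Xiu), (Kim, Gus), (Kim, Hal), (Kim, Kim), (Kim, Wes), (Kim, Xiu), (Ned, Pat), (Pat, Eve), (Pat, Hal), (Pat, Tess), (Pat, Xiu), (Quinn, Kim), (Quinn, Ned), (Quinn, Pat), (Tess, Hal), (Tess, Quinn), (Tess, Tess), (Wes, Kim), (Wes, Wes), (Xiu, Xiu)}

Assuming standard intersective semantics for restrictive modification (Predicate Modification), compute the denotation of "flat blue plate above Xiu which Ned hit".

{Pat}

⟦above Xiu⟧ = {x : ⟨x, Xiu⟩ ∈ ⟦above⟧} = {Eve, Hal, Kim, Pat, Xiu}
⟦which Ned hit⟧ = {x : ⟨Ned, x⟩ ∈ ⟦hit⟧} = {Dan, Eve, Gus, Hal, Pat, Tess, Wes, Xiu}
⟦plate⟧ = {Dan, Eve, Gus, Hal, Ned, Pat, Quinn, Tess, Xiu}
… ∩ ⟦above Xiu⟧ = {Dan, Eve, Gus, Hal, Ned, Pat, Quinn, Tess, Xiu} ∩ {Eve, Hal, Kim, Pat, Xiu} = {Eve, Hal, Pat, Xiu}
… ∩ ⟦which Ned hit⟧ = {Eve, Hal, Pat, Xiu} ∩ {Dan, Eve, Gus, Hal, Pat, Tess, Wes, Xiu} = {Eve, Hal, Pat, Xiu}
… ∩ ⟦flat⟧ = {Eve, Hal, Pat, Xiu} ∩ {Hal, Kim, Ned, Pat, Quinn, Tess} = {Hal, Pat}
… ∩ ⟦blue⟧ = {Hal, Pat} ∩ {Gus, Ned, Pat, Quinn, Wes} = {Pat}
So ⟦flat blue plate above Xiu which Ned hit⟧ = {Pat}.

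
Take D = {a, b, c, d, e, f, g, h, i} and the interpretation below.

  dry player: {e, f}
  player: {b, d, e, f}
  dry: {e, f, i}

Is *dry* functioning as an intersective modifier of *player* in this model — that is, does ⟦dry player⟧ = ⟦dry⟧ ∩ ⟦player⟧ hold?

⟦dry⟧ ∩ ⟦player⟧ = {e, f, i} ∩ {b, d, e, f} = {e, f}
Observed ⟦dry player⟧ = {e, f}.
These coincide, so the modifier is intersective here.

yes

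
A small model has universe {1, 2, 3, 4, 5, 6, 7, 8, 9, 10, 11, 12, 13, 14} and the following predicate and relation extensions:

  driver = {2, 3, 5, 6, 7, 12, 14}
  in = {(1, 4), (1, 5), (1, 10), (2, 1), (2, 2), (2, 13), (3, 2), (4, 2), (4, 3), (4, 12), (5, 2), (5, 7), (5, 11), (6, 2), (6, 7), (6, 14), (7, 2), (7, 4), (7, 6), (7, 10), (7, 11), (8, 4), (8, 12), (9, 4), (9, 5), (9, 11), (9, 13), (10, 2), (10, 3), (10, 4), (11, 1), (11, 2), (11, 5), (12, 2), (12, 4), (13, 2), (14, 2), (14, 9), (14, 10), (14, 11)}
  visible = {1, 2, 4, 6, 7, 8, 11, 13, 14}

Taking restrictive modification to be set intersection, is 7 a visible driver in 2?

⟦in 2⟧ = {x : ⟨x, 2⟩ ∈ ⟦in⟧} = {2, 3, 4, 5, 6, 7, 10, 11, 12, 13, 14}
⟦driver⟧ = {2, 3, 5, 6, 7, 12, 14}
… ∩ ⟦in 2⟧ = {2, 3, 5, 6, 7, 12, 14} ∩ {2, 3, 4, 5, 6, 7, 10, 11, 12, 13, 14} = {2, 3, 5, 6, 7, 12, 14}
… ∩ ⟦visible⟧ = {2, 3, 5, 6, 7, 12, 14} ∩ {1, 2, 4, 6, 7, 8, 11, 13, 14} = {2, 6, 7, 14}
⟦visible driver in 2⟧ = {2, 6, 7, 14}; 7 ∈ this set.

yes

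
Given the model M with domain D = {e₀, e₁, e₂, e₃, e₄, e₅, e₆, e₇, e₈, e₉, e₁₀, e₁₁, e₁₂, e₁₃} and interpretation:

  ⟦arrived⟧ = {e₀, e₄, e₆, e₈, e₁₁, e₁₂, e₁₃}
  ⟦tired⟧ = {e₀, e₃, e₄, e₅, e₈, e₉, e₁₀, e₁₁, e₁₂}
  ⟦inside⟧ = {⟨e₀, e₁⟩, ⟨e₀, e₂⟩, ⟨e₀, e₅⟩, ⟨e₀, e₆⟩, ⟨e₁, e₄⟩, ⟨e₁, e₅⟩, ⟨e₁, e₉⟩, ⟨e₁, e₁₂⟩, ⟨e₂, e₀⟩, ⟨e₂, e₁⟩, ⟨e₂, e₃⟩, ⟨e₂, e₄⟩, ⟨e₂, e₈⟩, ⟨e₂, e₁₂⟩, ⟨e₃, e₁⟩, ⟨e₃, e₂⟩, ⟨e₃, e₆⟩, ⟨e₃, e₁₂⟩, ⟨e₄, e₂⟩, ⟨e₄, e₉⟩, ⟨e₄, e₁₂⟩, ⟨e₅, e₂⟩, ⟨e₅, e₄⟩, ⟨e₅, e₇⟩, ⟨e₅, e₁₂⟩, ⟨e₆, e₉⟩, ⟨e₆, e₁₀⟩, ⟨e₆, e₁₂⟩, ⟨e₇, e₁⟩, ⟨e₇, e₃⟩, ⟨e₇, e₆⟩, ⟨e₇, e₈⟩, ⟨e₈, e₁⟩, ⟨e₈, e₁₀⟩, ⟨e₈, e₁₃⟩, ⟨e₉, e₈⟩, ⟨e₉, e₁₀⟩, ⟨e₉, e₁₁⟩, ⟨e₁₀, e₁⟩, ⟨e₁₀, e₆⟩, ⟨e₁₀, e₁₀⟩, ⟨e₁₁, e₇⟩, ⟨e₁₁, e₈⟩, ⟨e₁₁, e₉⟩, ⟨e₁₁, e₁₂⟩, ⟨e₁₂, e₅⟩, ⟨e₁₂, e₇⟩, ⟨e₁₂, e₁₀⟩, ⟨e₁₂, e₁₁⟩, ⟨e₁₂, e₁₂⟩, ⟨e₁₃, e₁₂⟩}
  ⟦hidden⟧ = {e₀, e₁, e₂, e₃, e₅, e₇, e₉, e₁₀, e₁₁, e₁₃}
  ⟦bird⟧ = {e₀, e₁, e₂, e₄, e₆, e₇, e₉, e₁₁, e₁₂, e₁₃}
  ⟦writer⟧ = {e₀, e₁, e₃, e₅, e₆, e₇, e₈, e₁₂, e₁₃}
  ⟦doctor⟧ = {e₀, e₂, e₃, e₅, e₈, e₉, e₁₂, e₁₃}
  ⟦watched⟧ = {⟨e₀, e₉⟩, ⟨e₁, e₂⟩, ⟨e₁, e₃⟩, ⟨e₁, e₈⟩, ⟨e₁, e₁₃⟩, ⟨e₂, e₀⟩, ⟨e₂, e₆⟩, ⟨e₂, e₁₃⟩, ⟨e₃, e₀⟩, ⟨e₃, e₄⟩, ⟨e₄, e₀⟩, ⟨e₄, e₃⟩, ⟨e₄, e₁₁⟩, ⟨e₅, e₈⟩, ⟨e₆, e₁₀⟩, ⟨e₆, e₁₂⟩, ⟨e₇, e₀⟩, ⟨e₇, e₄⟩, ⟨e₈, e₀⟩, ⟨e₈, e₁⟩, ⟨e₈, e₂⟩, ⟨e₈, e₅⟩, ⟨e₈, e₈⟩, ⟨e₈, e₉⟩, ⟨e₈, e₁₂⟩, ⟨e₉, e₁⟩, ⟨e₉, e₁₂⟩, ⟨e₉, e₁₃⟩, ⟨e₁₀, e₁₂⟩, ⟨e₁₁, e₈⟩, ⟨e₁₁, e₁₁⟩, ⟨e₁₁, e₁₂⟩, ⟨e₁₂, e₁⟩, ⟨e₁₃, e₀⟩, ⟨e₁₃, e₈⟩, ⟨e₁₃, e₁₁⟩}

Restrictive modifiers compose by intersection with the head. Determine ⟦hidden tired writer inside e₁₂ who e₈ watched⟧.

{e₅}

⟦inside e₁₂⟧ = {x : ⟨x, e₁₂⟩ ∈ ⟦inside⟧} = {e₁, e₂, e₃, e₄, e₅, e₆, e₁₁, e₁₂, e₁₃}
⟦who e₈ watched⟧ = {x : ⟨e₈, x⟩ ∈ ⟦watched⟧} = {e₀, e₁, e₂, e₅, e₈, e₉, e₁₂}
⟦writer⟧ = {e₀, e₁, e₃, e₅, e₆, e₇, e₈, e₁₂, e₁₃}
… ∩ ⟦inside e₁₂⟧ = {e₀, e₁, e₃, e₅, e₆, e₇, e₈, e₁₂, e₁₃} ∩ {e₁, e₂, e₃, e₄, e₅, e₆, e₁₁, e₁₂, e₁₃} = {e₁, e₃, e₅, e₆, e₁₂, e₁₃}
… ∩ ⟦who e₈ watched⟧ = {e₁, e₃, e₅, e₆, e₁₂, e₁₃} ∩ {e₀, e₁, e₂, e₅, e₈, e₉, e₁₂} = {e₁, e₅, e₁₂}
… ∩ ⟦hidden⟧ = {e₁, e₅, e₁₂} ∩ {e₀, e₁, e₂, e₃, e₅, e₇, e₉, e₁₀, e₁₁, e₁₃} = {e₁, e₅}
… ∩ ⟦tired⟧ = {e₁, e₅} ∩ {e₀, e₃, e₄, e₅, e₈, e₉, e₁₀, e₁₁, e₁₂} = {e₅}
So ⟦hidden tired writer inside e₁₂ who e₈ watched⟧ = {e₅}.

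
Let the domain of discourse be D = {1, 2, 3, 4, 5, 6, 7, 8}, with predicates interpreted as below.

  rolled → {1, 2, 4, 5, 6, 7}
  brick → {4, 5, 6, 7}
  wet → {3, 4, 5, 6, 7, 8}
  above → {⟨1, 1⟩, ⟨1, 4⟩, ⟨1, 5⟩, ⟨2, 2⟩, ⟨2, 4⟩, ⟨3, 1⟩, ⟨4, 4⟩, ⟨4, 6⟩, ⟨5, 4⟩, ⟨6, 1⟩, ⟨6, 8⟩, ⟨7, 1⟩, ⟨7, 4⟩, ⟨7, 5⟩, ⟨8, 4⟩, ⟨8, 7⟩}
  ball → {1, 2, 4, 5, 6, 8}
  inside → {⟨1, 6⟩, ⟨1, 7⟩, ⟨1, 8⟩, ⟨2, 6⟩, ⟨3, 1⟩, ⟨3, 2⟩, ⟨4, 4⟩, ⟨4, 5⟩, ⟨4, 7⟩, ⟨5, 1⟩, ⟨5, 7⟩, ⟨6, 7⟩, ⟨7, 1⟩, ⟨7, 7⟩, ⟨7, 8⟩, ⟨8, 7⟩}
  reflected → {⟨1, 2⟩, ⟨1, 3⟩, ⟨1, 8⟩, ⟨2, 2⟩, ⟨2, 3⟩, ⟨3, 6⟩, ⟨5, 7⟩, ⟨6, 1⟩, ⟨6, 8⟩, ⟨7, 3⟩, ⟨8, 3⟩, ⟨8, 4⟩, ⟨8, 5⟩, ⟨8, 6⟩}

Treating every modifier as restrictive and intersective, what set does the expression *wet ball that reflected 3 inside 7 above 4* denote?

⟦that reflected 3⟧ = {x : ⟨x, 3⟩ ∈ ⟦reflected⟧} = {1, 2, 7, 8}
⟦inside 7⟧ = {x : ⟨x, 7⟩ ∈ ⟦inside⟧} = {1, 4, 5, 6, 7, 8}
⟦above 4⟧ = {x : ⟨x, 4⟩ ∈ ⟦above⟧} = {1, 2, 4, 5, 7, 8}
⟦ball⟧ = {1, 2, 4, 5, 6, 8}
… ∩ ⟦that reflected 3⟧ = {1, 2, 4, 5, 6, 8} ∩ {1, 2, 7, 8} = {1, 2, 8}
… ∩ ⟦inside 7⟧ = {1, 2, 8} ∩ {1, 4, 5, 6, 7, 8} = {1, 8}
… ∩ ⟦above 4⟧ = {1, 8} ∩ {1, 2, 4, 5, 7, 8} = {1, 8}
… ∩ ⟦wet⟧ = {1, 8} ∩ {3, 4, 5, 6, 7, 8} = {8}
So ⟦wet ball that reflected 3 inside 7 above 4⟧ = {8}.

{8}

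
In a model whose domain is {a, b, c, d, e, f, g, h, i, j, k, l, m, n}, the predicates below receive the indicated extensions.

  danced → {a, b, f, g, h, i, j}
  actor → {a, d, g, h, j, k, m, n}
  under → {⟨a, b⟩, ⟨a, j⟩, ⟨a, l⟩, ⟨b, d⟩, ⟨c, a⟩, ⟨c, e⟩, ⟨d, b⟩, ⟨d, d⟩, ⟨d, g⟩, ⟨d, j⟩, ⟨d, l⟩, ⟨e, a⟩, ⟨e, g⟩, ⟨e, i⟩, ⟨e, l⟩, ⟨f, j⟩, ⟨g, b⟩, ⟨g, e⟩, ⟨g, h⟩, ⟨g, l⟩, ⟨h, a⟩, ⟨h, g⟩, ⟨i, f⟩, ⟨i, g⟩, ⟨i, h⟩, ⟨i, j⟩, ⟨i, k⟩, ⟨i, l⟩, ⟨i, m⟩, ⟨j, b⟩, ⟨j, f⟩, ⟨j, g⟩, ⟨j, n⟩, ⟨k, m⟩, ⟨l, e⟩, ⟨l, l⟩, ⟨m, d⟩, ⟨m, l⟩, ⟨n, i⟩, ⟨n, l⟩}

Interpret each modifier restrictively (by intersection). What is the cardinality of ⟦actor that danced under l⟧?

⟦that danced⟧ = ⟦danced⟧ = {a, b, f, g, h, i, j}
⟦under l⟧ = {x : ⟨x, l⟩ ∈ ⟦under⟧} = {a, d, e, g, i, l, m, n}
⟦actor⟧ = {a, d, g, h, j, k, m, n}
… ∩ ⟦that danced⟧ = {a, d, g, h, j, k, m, n} ∩ {a, b, f, g, h, i, j} = {a, g, h, j}
… ∩ ⟦under l⟧ = {a, g, h, j} ∩ {a, d, e, g, i, l, m, n} = {a, g}
⟦actor that danced under l⟧ = {a, g}, so the cardinality is 2.

2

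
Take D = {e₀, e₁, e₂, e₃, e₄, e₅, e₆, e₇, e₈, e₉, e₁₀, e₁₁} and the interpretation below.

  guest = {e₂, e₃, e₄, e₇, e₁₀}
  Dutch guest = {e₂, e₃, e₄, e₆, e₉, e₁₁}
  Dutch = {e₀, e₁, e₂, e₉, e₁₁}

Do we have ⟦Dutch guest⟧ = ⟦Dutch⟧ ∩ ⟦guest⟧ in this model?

no

⟦Dutch⟧ ∩ ⟦guest⟧ = {e₀, e₁, e₂, e₉, e₁₁} ∩ {e₂, e₃, e₄, e₇, e₁₀} = {e₂}
Observed ⟦Dutch guest⟧ = {e₂, e₃, e₄, e₆, e₉, e₁₁}.
These differ, so the modifier is not intersective in this model.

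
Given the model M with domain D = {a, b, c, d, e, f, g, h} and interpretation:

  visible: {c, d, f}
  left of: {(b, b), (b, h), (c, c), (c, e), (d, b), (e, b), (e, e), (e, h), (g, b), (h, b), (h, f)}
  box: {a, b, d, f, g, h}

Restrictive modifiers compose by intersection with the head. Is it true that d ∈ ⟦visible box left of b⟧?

yes

⟦left of b⟧ = {x : ⟨x, b⟩ ∈ ⟦left of⟧} = {b, d, e, g, h}
⟦box⟧ = {a, b, d, f, g, h}
… ∩ ⟦left of b⟧ = {a, b, d, f, g, h} ∩ {b, d, e, g, h} = {b, d, g, h}
… ∩ ⟦visible⟧ = {b, d, g, h} ∩ {c, d, f} = {d}
⟦visible box left of b⟧ = {d}; d ∈ this set.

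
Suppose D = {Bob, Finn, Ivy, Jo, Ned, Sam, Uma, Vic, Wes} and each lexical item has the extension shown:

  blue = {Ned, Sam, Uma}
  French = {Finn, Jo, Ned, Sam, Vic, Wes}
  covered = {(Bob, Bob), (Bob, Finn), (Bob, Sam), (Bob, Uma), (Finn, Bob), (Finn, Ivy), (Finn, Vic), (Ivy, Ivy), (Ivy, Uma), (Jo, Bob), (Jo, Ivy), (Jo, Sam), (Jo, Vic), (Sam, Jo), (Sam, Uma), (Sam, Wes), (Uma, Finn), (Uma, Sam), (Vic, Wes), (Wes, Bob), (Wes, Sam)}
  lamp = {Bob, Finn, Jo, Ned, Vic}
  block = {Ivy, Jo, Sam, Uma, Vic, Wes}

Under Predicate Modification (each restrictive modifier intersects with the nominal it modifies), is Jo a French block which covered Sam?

yes

⟦which covered Sam⟧ = {x : ⟨x, Sam⟩ ∈ ⟦covered⟧} = {Bob, Jo, Uma, Wes}
⟦block⟧ = {Ivy, Jo, Sam, Uma, Vic, Wes}
… ∩ ⟦which covered Sam⟧ = {Ivy, Jo, Sam, Uma, Vic, Wes} ∩ {Bob, Jo, Uma, Wes} = {Jo, Uma, Wes}
… ∩ ⟦French⟧ = {Jo, Uma, Wes} ∩ {Finn, Jo, Ned, Sam, Vic, Wes} = {Jo, Wes}
⟦French block which covered Sam⟧ = {Jo, Wes}; Jo ∈ this set.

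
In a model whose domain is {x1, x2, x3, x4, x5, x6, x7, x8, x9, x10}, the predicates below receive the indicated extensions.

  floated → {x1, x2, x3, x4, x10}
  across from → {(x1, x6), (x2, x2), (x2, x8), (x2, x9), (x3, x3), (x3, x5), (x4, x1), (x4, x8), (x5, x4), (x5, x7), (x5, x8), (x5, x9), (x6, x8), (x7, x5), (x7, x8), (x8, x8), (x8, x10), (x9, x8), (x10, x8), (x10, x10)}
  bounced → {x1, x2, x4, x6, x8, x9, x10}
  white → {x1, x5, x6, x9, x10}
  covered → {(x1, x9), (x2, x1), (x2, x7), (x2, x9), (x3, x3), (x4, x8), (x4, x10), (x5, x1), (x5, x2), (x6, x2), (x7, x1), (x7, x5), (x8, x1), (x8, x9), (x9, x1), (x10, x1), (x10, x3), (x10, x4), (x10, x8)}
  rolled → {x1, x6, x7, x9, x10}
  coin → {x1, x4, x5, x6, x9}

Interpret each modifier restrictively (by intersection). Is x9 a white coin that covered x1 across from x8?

⟦that covered x1⟧ = {x : ⟨x, x1⟩ ∈ ⟦covered⟧} = {x2, x5, x7, x8, x9, x10}
⟦across from x8⟧ = {x : ⟨x, x8⟩ ∈ ⟦across from⟧} = {x2, x4, x5, x6, x7, x8, x9, x10}
⟦coin⟧ = {x1, x4, x5, x6, x9}
… ∩ ⟦that covered x1⟧ = {x1, x4, x5, x6, x9} ∩ {x2, x5, x7, x8, x9, x10} = {x5, x9}
… ∩ ⟦across from x8⟧ = {x5, x9} ∩ {x2, x4, x5, x6, x7, x8, x9, x10} = {x5, x9}
… ∩ ⟦white⟧ = {x5, x9} ∩ {x1, x5, x6, x9, x10} = {x5, x9}
⟦white coin that covered x1 across from x8⟧ = {x5, x9}; x9 ∈ this set.

yes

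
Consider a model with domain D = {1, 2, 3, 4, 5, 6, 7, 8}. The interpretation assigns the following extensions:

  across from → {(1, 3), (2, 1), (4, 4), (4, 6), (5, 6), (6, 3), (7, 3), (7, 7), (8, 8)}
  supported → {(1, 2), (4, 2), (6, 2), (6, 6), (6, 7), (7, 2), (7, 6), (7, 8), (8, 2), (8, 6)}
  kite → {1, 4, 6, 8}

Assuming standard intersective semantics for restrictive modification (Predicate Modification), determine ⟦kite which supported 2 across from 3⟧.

{1, 6}

⟦which supported 2⟧ = {x : ⟨x, 2⟩ ∈ ⟦supported⟧} = {1, 4, 6, 7, 8}
⟦across from 3⟧ = {x : ⟨x, 3⟩ ∈ ⟦across from⟧} = {1, 6, 7}
⟦kite⟧ = {1, 4, 6, 8}
… ∩ ⟦which supported 2⟧ = {1, 4, 6, 8} ∩ {1, 4, 6, 7, 8} = {1, 4, 6, 8}
… ∩ ⟦across from 3⟧ = {1, 4, 6, 8} ∩ {1, 6, 7} = {1, 6}
So ⟦kite which supported 2 across from 3⟧ = {1, 6}.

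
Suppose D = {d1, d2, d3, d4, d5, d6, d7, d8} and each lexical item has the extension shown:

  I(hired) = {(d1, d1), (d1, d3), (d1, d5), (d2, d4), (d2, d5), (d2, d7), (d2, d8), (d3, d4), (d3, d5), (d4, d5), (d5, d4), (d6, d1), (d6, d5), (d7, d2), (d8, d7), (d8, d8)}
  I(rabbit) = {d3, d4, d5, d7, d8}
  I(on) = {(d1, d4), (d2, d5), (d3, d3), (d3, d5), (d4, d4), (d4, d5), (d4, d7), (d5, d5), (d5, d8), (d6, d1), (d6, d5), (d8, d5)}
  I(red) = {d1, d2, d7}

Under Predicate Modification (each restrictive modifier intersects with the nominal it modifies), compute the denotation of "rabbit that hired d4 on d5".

{d3, d5}

⟦that hired d4⟧ = {x : ⟨x, d4⟩ ∈ ⟦hired⟧} = {d2, d3, d5}
⟦on d5⟧ = {x : ⟨x, d5⟩ ∈ ⟦on⟧} = {d2, d3, d4, d5, d6, d8}
⟦rabbit⟧ = {d3, d4, d5, d7, d8}
… ∩ ⟦that hired d4⟧ = {d3, d4, d5, d7, d8} ∩ {d2, d3, d5} = {d3, d5}
… ∩ ⟦on d5⟧ = {d3, d5} ∩ {d2, d3, d4, d5, d6, d8} = {d3, d5}
So ⟦rabbit that hired d4 on d5⟧ = {d3, d5}.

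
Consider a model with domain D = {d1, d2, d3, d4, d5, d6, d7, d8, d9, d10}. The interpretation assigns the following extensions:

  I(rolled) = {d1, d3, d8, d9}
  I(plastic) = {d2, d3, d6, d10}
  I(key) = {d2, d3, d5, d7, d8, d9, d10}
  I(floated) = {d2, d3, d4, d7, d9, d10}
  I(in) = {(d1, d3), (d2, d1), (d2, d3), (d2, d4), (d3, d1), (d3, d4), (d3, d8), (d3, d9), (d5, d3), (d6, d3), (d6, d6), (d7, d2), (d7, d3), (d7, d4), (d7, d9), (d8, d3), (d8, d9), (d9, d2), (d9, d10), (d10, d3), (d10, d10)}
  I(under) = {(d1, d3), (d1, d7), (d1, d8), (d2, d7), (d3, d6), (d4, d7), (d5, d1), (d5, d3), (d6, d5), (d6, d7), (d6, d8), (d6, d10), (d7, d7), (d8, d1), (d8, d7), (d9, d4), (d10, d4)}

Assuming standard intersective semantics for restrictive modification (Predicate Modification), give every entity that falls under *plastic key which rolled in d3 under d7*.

{}

⟦which rolled⟧ = ⟦rolled⟧ = {d1, d3, d8, d9}
⟦in d3⟧ = {x : ⟨x, d3⟩ ∈ ⟦in⟧} = {d1, d2, d5, d6, d7, d8, d10}
⟦under d7⟧ = {x : ⟨x, d7⟩ ∈ ⟦under⟧} = {d1, d2, d4, d6, d7, d8}
⟦key⟧ = {d2, d3, d5, d7, d8, d9, d10}
… ∩ ⟦which rolled⟧ = {d2, d3, d5, d7, d8, d9, d10} ∩ {d1, d3, d8, d9} = {d3, d8, d9}
… ∩ ⟦in d3⟧ = {d3, d8, d9} ∩ {d1, d2, d5, d6, d7, d8, d10} = {d8}
… ∩ ⟦under d7⟧ = {d8} ∩ {d1, d2, d4, d6, d7, d8} = {d8}
… ∩ ⟦plastic⟧ = {d8} ∩ {d2, d3, d6, d10} = ∅
So ⟦plastic key which rolled in d3 under d7⟧ = {}.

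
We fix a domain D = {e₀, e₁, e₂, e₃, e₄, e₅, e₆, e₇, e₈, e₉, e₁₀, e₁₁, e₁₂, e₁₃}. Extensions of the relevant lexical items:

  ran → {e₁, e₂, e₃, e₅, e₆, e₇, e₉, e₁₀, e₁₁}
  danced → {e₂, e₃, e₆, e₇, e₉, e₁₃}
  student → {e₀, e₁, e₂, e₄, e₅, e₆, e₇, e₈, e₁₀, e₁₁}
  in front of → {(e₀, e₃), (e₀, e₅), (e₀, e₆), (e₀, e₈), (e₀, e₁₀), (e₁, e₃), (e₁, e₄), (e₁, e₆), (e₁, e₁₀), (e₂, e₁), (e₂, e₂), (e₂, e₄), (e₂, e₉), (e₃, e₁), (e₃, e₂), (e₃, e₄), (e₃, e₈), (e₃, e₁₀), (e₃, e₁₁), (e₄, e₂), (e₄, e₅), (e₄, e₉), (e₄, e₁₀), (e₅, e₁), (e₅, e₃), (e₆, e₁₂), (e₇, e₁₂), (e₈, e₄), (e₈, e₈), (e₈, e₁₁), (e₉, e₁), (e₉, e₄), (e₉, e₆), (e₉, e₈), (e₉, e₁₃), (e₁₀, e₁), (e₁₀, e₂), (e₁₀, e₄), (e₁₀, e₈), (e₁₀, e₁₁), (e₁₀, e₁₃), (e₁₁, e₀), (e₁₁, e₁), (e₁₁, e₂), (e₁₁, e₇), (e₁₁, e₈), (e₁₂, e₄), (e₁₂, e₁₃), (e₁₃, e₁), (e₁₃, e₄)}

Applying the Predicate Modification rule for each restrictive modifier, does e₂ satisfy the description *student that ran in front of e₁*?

⟦that ran⟧ = ⟦ran⟧ = {e₁, e₂, e₃, e₅, e₆, e₇, e₉, e₁₀, e₁₁}
⟦in front of e₁⟧ = {x : ⟨x, e₁⟩ ∈ ⟦in front of⟧} = {e₂, e₃, e₅, e₉, e₁₀, e₁₁, e₁₃}
⟦student⟧ = {e₀, e₁, e₂, e₄, e₅, e₆, e₇, e₈, e₁₀, e₁₁}
… ∩ ⟦that ran⟧ = {e₀, e₁, e₂, e₄, e₅, e₆, e₇, e₈, e₁₀, e₁₁} ∩ {e₁, e₂, e₃, e₅, e₆, e₇, e₉, e₁₀, e₁₁} = {e₁, e₂, e₅, e₆, e₇, e₁₀, e₁₁}
… ∩ ⟦in front of e₁⟧ = {e₁, e₂, e₅, e₆, e₇, e₁₀, e₁₁} ∩ {e₂, e₃, e₅, e₉, e₁₀, e₁₁, e₁₃} = {e₂, e₅, e₁₀, e₁₁}
⟦student that ran in front of e₁⟧ = {e₂, e₅, e₁₀, e₁₁}; e₂ ∈ this set.

yes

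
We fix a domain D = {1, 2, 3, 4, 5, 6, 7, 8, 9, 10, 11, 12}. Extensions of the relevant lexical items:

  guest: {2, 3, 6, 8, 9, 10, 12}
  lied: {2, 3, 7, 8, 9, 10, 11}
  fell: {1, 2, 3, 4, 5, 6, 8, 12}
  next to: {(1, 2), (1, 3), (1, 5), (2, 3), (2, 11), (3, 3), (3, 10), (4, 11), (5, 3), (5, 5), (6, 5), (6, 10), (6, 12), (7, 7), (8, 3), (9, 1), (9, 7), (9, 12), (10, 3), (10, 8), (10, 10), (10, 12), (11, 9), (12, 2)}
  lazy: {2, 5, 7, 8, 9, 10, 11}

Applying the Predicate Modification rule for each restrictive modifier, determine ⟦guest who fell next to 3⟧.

⟦who fell⟧ = ⟦fell⟧ = {1, 2, 3, 4, 5, 6, 8, 12}
⟦next to 3⟧ = {x : ⟨x, 3⟩ ∈ ⟦next to⟧} = {1, 2, 3, 5, 8, 10}
⟦guest⟧ = {2, 3, 6, 8, 9, 10, 12}
… ∩ ⟦who fell⟧ = {2, 3, 6, 8, 9, 10, 12} ∩ {1, 2, 3, 4, 5, 6, 8, 12} = {2, 3, 6, 8, 12}
… ∩ ⟦next to 3⟧ = {2, 3, 6, 8, 12} ∩ {1, 2, 3, 5, 8, 10} = {2, 3, 8}
So ⟦guest who fell next to 3⟧ = {2, 3, 8}.

{2, 3, 8}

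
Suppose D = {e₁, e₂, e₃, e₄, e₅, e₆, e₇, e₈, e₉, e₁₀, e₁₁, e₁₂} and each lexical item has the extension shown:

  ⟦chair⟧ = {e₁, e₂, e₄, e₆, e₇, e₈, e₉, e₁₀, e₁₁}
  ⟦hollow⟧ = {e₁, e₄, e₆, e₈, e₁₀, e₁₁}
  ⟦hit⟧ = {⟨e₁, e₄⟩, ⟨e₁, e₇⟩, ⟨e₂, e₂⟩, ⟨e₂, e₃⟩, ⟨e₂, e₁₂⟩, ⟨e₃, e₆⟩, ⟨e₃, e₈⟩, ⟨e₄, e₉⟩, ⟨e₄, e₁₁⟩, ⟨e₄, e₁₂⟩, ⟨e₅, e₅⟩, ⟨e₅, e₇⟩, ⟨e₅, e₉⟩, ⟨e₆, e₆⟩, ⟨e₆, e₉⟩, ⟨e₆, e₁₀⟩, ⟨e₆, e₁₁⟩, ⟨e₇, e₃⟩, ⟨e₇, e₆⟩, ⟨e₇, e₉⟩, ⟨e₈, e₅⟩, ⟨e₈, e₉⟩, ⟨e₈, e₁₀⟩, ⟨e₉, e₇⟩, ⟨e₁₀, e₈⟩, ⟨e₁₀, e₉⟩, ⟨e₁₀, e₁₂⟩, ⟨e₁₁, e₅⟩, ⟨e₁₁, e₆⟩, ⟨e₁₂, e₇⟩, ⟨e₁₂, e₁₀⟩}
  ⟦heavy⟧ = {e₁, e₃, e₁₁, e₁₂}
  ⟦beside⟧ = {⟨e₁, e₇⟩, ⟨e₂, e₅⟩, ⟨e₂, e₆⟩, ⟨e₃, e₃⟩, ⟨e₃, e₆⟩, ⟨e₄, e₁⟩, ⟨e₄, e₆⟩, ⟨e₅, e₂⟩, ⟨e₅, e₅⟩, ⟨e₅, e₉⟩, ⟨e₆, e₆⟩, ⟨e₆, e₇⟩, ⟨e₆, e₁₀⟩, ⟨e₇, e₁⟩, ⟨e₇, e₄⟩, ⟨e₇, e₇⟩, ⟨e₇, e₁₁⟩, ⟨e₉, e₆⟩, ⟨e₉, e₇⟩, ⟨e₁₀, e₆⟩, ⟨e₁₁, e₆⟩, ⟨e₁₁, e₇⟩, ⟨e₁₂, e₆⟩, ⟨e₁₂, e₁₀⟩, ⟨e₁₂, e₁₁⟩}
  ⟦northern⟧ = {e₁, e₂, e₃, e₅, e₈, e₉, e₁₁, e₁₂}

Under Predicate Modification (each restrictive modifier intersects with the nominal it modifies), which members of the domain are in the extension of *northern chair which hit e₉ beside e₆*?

⟦which hit e₉⟧ = {x : ⟨x, e₉⟩ ∈ ⟦hit⟧} = {e₄, e₅, e₆, e₇, e₈, e₁₀}
⟦beside e₆⟧ = {x : ⟨x, e₆⟩ ∈ ⟦beside⟧} = {e₂, e₃, e₄, e₆, e₉, e₁₀, e₁₁, e₁₂}
⟦chair⟧ = {e₁, e₂, e₄, e₆, e₇, e₈, e₉, e₁₀, e₁₁}
… ∩ ⟦which hit e₉⟧ = {e₁, e₂, e₄, e₆, e₇, e₈, e₉, e₁₀, e₁₁} ∩ {e₄, e₅, e₆, e₇, e₈, e₁₀} = {e₄, e₆, e₇, e₈, e₁₀}
… ∩ ⟦beside e₆⟧ = {e₄, e₆, e₇, e₈, e₁₀} ∩ {e₂, e₃, e₄, e₆, e₉, e₁₀, e₁₁, e₁₂} = {e₄, e₆, e₁₀}
… ∩ ⟦northern⟧ = {e₄, e₆, e₁₀} ∩ {e₁, e₂, e₃, e₅, e₈, e₉, e₁₁, e₁₂} = ∅
So ⟦northern chair which hit e₉ beside e₆⟧ = {}.

{}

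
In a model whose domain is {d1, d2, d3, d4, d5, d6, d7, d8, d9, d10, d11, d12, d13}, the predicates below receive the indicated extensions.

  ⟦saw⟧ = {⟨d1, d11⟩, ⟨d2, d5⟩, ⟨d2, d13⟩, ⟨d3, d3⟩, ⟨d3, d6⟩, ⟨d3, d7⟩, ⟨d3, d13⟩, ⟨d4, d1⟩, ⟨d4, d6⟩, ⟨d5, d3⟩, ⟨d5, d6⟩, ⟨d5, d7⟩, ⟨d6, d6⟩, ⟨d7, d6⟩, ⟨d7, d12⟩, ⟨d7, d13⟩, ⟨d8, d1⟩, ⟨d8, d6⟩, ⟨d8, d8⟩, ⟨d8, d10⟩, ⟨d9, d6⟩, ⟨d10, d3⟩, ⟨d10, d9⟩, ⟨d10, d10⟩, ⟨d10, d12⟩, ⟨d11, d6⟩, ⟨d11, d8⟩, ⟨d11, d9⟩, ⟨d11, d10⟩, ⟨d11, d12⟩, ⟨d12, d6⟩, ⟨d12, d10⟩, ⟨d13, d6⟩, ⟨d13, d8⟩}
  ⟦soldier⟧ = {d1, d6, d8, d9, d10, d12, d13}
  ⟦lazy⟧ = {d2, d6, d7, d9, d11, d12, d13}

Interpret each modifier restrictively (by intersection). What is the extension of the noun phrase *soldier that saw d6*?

⟦that saw d6⟧ = {x : ⟨x, d6⟩ ∈ ⟦saw⟧} = {d3, d4, d5, d6, d7, d8, d9, d11, d12, d13}
⟦soldier⟧ = {d1, d6, d8, d9, d10, d12, d13}
… ∩ ⟦that saw d6⟧ = {d1, d6, d8, d9, d10, d12, d13} ∩ {d3, d4, d5, d6, d7, d8, d9, d11, d12, d13} = {d6, d8, d9, d12, d13}
So ⟦soldier that saw d6⟧ = {d6, d8, d9, d12, d13}.

{d6, d8, d9, d12, d13}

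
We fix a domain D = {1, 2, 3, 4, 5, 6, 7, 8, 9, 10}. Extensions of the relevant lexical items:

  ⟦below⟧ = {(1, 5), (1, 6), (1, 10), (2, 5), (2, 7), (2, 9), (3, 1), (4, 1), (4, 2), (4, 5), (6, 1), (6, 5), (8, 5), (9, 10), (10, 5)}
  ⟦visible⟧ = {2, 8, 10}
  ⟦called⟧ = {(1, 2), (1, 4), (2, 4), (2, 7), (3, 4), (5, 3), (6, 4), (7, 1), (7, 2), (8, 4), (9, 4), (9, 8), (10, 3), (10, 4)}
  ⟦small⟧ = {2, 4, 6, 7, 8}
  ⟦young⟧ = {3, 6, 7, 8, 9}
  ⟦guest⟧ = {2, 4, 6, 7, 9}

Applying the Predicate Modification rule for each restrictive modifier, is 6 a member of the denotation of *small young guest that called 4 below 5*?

yes

⟦that called 4⟧ = {x : ⟨x, 4⟩ ∈ ⟦called⟧} = {1, 2, 3, 6, 8, 9, 10}
⟦below 5⟧ = {x : ⟨x, 5⟩ ∈ ⟦below⟧} = {1, 2, 4, 6, 8, 10}
⟦guest⟧ = {2, 4, 6, 7, 9}
… ∩ ⟦that called 4⟧ = {2, 4, 6, 7, 9} ∩ {1, 2, 3, 6, 8, 9, 10} = {2, 6, 9}
… ∩ ⟦below 5⟧ = {2, 6, 9} ∩ {1, 2, 4, 6, 8, 10} = {2, 6}
… ∩ ⟦small⟧ = {2, 6} ∩ {2, 4, 6, 7, 8} = {2, 6}
… ∩ ⟦young⟧ = {2, 6} ∩ {3, 6, 7, 8, 9} = {6}
⟦small young guest that called 4 below 5⟧ = {6}; 6 ∈ this set.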